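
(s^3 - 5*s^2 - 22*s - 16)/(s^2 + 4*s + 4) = (s^2 - 7*s - 8)/(s + 2)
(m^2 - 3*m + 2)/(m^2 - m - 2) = (m - 1)/(m + 1)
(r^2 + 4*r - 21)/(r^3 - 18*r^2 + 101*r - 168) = (r + 7)/(r^2 - 15*r + 56)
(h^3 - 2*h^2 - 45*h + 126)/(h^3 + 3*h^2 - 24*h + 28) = (h^2 - 9*h + 18)/(h^2 - 4*h + 4)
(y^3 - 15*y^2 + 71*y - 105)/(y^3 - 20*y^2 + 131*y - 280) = (y - 3)/(y - 8)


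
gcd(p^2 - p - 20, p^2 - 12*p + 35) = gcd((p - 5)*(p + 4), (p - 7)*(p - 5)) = p - 5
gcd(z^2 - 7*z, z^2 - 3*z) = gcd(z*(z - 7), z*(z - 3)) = z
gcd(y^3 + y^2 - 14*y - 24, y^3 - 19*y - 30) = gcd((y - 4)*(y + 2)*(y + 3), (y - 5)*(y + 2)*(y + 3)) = y^2 + 5*y + 6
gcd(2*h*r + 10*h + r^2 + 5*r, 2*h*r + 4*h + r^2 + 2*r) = 2*h + r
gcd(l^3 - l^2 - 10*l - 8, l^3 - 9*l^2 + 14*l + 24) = l^2 - 3*l - 4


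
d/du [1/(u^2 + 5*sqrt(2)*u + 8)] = (-2*u - 5*sqrt(2))/(u^2 + 5*sqrt(2)*u + 8)^2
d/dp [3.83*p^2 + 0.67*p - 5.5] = 7.66*p + 0.67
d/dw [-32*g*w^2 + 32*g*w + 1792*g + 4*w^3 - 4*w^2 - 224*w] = -64*g*w + 32*g + 12*w^2 - 8*w - 224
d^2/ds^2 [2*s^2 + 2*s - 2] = 4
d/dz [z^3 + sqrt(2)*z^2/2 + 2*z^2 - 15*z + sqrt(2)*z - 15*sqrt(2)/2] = 3*z^2 + sqrt(2)*z + 4*z - 15 + sqrt(2)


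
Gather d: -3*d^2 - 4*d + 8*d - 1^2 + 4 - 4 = -3*d^2 + 4*d - 1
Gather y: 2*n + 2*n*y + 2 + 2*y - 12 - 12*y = 2*n + y*(2*n - 10) - 10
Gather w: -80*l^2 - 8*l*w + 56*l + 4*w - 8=-80*l^2 + 56*l + w*(4 - 8*l) - 8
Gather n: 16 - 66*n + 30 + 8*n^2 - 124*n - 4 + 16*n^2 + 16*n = 24*n^2 - 174*n + 42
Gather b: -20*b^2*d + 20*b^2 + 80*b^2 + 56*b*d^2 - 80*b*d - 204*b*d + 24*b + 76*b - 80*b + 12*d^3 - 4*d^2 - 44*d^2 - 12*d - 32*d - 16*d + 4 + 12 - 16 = b^2*(100 - 20*d) + b*(56*d^2 - 284*d + 20) + 12*d^3 - 48*d^2 - 60*d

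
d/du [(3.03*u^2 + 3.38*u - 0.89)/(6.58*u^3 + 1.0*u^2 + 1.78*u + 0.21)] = (-19.9374*u^4 - 44.4808*u^3 + 19.582*u^2 + 3.0526*u + 2.294)/(43.2964*u^6 + 13.16*u^5 + 24.4248*u^4 + 6.3236*u^3 + 3.5884*u^2 + 0.7476*u + 0.0441)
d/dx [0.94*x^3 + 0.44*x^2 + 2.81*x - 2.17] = 2.82*x^2 + 0.88*x + 2.81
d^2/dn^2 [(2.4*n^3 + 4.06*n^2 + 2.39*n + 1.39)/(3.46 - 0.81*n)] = (-3.14928*n^3 + 40.35744*n^2 - 172.39104*n - 112.429778)/(0.531441*n^3 - 6.810318*n^2 + 29.090988*n - 41.421736)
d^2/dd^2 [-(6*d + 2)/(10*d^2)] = 6*(-d - 1)/(5*d^4)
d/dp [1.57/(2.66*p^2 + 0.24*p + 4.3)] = (-8.3524*p - 0.3768)/(2.66*p^2 + 0.24*p + 4.3)^2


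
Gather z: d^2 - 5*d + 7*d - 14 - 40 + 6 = d^2 + 2*d - 48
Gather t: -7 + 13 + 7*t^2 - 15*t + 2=7*t^2 - 15*t + 8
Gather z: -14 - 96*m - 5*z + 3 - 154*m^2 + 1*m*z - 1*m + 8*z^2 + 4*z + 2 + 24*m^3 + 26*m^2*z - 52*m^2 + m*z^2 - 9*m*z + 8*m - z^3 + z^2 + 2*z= 24*m^3 - 206*m^2 - 89*m - z^3 + z^2*(m + 9) + z*(26*m^2 - 8*m + 1) - 9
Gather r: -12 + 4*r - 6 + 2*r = 6*r - 18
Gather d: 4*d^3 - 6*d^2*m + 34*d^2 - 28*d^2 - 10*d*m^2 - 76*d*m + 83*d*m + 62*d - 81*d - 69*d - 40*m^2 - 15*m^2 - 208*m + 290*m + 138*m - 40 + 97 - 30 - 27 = 4*d^3 + d^2*(6 - 6*m) + d*(-10*m^2 + 7*m - 88) - 55*m^2 + 220*m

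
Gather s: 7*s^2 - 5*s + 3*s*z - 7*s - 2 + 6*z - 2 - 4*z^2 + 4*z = 7*s^2 + s*(3*z - 12) - 4*z^2 + 10*z - 4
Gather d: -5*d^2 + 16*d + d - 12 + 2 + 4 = -5*d^2 + 17*d - 6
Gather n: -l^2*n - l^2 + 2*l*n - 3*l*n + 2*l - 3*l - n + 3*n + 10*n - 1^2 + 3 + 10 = -l^2 - l + n*(-l^2 - l + 12) + 12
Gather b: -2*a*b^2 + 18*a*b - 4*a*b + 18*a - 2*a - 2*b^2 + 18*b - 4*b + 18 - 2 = 16*a + b^2*(-2*a - 2) + b*(14*a + 14) + 16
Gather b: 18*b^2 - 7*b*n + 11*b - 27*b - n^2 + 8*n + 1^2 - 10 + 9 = 18*b^2 + b*(-7*n - 16) - n^2 + 8*n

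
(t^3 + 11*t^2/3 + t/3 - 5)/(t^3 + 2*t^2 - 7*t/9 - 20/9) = 3*(t + 3)/(3*t + 4)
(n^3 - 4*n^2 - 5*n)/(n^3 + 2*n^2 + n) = (n - 5)/(n + 1)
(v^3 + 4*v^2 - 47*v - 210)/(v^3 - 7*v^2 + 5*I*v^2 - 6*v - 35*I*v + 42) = (v^2 + 11*v + 30)/(v^2 + 5*I*v - 6)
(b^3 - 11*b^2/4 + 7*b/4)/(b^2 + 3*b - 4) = b*(4*b - 7)/(4*(b + 4))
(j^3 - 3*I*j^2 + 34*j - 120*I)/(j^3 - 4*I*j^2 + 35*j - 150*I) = (j - 4*I)/(j - 5*I)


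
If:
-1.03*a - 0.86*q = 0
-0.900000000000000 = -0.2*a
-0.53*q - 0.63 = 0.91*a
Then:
No Solution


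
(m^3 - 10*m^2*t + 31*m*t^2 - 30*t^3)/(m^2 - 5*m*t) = m - 5*t + 6*t^2/m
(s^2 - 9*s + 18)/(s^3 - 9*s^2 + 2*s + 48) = (s - 6)/(s^2 - 6*s - 16)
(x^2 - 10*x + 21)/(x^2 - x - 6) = (x - 7)/(x + 2)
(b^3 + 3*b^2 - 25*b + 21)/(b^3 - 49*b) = (b^2 - 4*b + 3)/(b*(b - 7))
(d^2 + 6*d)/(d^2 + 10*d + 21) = d*(d + 6)/(d^2 + 10*d + 21)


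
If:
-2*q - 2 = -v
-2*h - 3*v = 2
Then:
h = -3*v/2 - 1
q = v/2 - 1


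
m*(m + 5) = m^2 + 5*m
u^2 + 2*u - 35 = (u - 5)*(u + 7)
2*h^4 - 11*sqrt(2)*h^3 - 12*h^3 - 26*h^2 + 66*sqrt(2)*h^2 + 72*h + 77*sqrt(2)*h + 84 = (h - 7)*(h - 6*sqrt(2))*(sqrt(2)*h + 1)*(sqrt(2)*h + sqrt(2))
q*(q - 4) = q^2 - 4*q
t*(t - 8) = t^2 - 8*t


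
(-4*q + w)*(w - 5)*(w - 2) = -4*q*w^2 + 28*q*w - 40*q + w^3 - 7*w^2 + 10*w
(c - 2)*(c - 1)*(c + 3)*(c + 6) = c^4 + 6*c^3 - 7*c^2 - 36*c + 36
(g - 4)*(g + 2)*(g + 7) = g^3 + 5*g^2 - 22*g - 56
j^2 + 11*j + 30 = (j + 5)*(j + 6)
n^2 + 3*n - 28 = (n - 4)*(n + 7)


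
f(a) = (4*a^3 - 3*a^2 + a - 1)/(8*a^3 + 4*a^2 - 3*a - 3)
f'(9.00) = 0.01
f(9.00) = 0.44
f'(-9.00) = 0.01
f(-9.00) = 0.58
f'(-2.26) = 0.30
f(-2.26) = 0.95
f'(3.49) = 0.03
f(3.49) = 0.36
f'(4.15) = 0.02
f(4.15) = 0.38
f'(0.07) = -0.42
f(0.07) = 0.30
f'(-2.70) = 0.18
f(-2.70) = 0.85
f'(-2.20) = 0.33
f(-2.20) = 0.97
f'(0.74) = 115.32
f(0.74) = -1.33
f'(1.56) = 0.10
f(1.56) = 0.26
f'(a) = (-24*a^2 - 8*a + 3)*(4*a^3 - 3*a^2 + a - 1)/(8*a^3 + 4*a^2 - 3*a - 3)^2 + (12*a^2 - 6*a + 1)/(8*a^3 + 4*a^2 - 3*a - 3) = (40*a^4 - 40*a^3 - 7*a^2 + 26*a - 6)/(64*a^6 + 64*a^5 - 32*a^4 - 72*a^3 - 15*a^2 + 18*a + 9)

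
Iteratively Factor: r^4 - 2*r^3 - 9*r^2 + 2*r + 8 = (r + 1)*(r^3 - 3*r^2 - 6*r + 8) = (r - 4)*(r + 1)*(r^2 + r - 2) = (r - 4)*(r + 1)*(r + 2)*(r - 1)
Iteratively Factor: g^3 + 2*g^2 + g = (g)*(g^2 + 2*g + 1) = g*(g + 1)*(g + 1)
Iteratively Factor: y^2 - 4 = (y + 2)*(y - 2)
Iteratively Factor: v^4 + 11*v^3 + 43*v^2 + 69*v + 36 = (v + 4)*(v^3 + 7*v^2 + 15*v + 9) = (v + 3)*(v + 4)*(v^2 + 4*v + 3) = (v + 3)^2*(v + 4)*(v + 1)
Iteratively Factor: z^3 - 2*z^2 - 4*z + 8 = (z + 2)*(z^2 - 4*z + 4) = (z - 2)*(z + 2)*(z - 2)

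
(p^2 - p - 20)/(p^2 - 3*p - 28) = (p - 5)/(p - 7)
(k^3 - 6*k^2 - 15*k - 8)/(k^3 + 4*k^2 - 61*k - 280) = (k^2 + 2*k + 1)/(k^2 + 12*k + 35)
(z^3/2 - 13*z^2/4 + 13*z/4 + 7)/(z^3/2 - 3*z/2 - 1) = (z^2 - 15*z/2 + 14)/(z^2 - z - 2)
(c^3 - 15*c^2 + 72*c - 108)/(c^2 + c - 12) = (c^2 - 12*c + 36)/(c + 4)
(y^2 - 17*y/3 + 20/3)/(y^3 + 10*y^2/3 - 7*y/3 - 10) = (y - 4)/(y^2 + 5*y + 6)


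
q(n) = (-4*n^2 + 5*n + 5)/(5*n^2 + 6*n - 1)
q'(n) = (5 - 8*n)/(5*n^2 + 6*n - 1) + (-10*n - 6)*(-4*n^2 + 5*n + 5)/(5*n^2 + 6*n - 1)^2 = 7*(-7*n^2 - 6*n - 5)/(25*n^4 + 60*n^3 + 26*n^2 - 12*n + 1)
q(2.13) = -0.07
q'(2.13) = -0.29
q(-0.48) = -0.62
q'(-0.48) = -3.51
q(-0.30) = -1.34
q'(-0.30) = -4.85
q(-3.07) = -1.73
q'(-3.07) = -0.48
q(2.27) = -0.11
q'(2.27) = -0.26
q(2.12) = -0.07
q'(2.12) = -0.29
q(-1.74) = -4.28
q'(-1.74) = -8.06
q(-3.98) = -1.44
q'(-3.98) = -0.22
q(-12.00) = -0.98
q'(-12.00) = -0.02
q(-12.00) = -0.98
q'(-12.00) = -0.02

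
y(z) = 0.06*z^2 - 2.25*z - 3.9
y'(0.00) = -2.25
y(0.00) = -3.90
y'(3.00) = -1.89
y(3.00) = -10.11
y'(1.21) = -2.10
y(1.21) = -6.53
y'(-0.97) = -2.37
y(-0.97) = -1.66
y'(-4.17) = -2.75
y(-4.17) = 6.53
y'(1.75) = -2.04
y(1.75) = -7.65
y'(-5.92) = -2.96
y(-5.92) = 11.52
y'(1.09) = -2.12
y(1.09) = -6.28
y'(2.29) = -1.98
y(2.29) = -8.74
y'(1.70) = -2.05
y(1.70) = -7.55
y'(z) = 0.12*z - 2.25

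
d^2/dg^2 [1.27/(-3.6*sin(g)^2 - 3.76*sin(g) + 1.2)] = (65.8368*sin(g)^4 + 51.57216*sin(g)^3 - 58.854848*sin(g)^2 - 97.41408*sin(g) - 46.882304)/(3.6*sin(g)^2 + 3.76*sin(g) - 1.2)^3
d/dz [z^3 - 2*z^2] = z*(3*z - 4)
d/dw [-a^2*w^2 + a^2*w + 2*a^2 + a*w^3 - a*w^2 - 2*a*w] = a*(-2*a*w + a + 3*w^2 - 2*w - 2)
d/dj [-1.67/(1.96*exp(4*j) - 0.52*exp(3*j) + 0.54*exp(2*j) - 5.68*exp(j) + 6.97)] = (13.0928*exp(3*j) - 2.6052*exp(2*j) + 1.8036*exp(j) - 9.4856)*exp(j)/(1.96*exp(4*j) - 0.52*exp(3*j) + 0.54*exp(2*j) - 5.68*exp(j) + 6.97)^2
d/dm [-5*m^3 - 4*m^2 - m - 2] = -15*m^2 - 8*m - 1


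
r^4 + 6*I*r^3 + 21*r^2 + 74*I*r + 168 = (r - 3*I)*(r - 2*I)*(r + 4*I)*(r + 7*I)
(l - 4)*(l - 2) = l^2 - 6*l + 8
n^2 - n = n*(n - 1)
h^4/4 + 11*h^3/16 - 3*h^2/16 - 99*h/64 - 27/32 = (h/4 + 1/2)*(h - 3/2)*(h + 3/4)*(h + 3/2)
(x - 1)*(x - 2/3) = x^2 - 5*x/3 + 2/3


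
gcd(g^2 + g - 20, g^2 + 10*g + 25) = g + 5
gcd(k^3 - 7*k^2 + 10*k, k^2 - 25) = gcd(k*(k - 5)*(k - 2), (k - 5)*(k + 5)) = k - 5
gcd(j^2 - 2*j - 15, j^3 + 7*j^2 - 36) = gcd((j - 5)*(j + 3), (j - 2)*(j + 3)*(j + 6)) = j + 3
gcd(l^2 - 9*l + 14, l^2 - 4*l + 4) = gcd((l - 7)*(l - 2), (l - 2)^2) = l - 2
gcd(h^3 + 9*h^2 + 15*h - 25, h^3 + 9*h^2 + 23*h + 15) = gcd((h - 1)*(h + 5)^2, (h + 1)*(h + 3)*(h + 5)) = h + 5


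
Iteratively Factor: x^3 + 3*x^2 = (x + 3)*(x^2) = x*(x + 3)*(x)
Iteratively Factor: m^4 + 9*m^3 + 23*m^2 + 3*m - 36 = (m + 3)*(m^3 + 6*m^2 + 5*m - 12) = (m - 1)*(m + 3)*(m^2 + 7*m + 12) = (m - 1)*(m + 3)*(m + 4)*(m + 3)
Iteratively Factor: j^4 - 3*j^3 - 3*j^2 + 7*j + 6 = (j - 3)*(j^3 - 3*j - 2) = (j - 3)*(j - 2)*(j^2 + 2*j + 1) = (j - 3)*(j - 2)*(j + 1)*(j + 1)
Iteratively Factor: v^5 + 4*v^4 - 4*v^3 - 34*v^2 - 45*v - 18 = (v + 1)*(v^4 + 3*v^3 - 7*v^2 - 27*v - 18) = (v + 1)*(v + 3)*(v^3 - 7*v - 6) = (v + 1)^2*(v + 3)*(v^2 - v - 6) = (v + 1)^2*(v + 2)*(v + 3)*(v - 3)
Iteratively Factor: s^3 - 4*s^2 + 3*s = (s)*(s^2 - 4*s + 3) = s*(s - 1)*(s - 3)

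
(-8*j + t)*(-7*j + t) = 56*j^2 - 15*j*t + t^2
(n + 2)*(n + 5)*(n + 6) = n^3 + 13*n^2 + 52*n + 60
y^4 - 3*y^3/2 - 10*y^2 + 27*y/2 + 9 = (y - 3)*(y - 2)*(y + 1/2)*(y + 3)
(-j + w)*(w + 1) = -j*w - j + w^2 + w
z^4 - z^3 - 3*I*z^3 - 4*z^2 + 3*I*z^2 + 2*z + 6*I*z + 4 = (z - 2)*(z + 1)*(z - 2*I)*(z - I)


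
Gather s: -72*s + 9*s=-63*s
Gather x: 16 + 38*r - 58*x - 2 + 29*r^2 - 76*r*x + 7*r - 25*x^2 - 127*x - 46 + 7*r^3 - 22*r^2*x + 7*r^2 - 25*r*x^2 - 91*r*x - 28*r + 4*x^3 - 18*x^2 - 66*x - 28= 7*r^3 + 36*r^2 + 17*r + 4*x^3 + x^2*(-25*r - 43) + x*(-22*r^2 - 167*r - 251) - 60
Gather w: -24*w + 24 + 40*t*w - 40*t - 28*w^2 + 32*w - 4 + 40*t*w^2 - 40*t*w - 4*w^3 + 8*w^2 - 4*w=-40*t - 4*w^3 + w^2*(40*t - 20) + 4*w + 20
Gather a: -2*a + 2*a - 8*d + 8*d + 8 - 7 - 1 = 0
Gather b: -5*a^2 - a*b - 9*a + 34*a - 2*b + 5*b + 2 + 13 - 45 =-5*a^2 + 25*a + b*(3 - a) - 30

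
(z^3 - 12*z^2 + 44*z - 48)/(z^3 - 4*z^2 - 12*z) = (z^2 - 6*z + 8)/(z*(z + 2))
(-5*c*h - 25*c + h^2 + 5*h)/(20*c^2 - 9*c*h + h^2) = (-h - 5)/(4*c - h)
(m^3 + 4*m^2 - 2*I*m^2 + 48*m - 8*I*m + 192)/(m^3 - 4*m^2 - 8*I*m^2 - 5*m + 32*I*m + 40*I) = (m^2 + m*(4 + 6*I) + 24*I)/(m^2 - 4*m - 5)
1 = 1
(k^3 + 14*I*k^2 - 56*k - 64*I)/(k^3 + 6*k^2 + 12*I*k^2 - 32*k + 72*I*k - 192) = (k + 2*I)/(k + 6)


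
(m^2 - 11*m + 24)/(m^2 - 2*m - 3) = (m - 8)/(m + 1)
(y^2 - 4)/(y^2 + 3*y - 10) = (y + 2)/(y + 5)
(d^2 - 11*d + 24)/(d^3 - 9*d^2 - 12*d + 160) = (d - 3)/(d^2 - d - 20)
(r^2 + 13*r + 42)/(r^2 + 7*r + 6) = (r + 7)/(r + 1)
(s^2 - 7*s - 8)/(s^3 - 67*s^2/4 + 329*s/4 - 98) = 4*(s + 1)/(4*s^2 - 35*s + 49)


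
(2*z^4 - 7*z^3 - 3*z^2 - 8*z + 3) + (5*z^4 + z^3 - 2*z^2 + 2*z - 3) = 7*z^4 - 6*z^3 - 5*z^2 - 6*z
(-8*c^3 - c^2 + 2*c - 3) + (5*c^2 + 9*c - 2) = -8*c^3 + 4*c^2 + 11*c - 5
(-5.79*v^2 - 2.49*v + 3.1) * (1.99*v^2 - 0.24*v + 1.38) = -11.5221*v^4 - 3.5655*v^3 - 1.2236*v^2 - 4.1802*v + 4.278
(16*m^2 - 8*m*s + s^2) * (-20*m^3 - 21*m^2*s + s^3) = -320*m^5 - 176*m^4*s + 148*m^3*s^2 - 5*m^2*s^3 - 8*m*s^4 + s^5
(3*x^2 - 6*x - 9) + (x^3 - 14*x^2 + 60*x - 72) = x^3 - 11*x^2 + 54*x - 81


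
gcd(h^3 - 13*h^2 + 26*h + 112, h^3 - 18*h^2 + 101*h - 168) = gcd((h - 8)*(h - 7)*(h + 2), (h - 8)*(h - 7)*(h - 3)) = h^2 - 15*h + 56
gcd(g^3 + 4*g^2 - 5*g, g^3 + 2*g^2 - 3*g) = g^2 - g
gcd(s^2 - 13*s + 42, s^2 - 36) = s - 6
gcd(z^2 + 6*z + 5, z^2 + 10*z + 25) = z + 5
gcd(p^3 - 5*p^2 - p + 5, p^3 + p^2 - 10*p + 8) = p - 1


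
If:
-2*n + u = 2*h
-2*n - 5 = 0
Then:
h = u/2 + 5/2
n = -5/2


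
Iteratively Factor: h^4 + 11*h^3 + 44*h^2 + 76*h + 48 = (h + 2)*(h^3 + 9*h^2 + 26*h + 24) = (h + 2)*(h + 3)*(h^2 + 6*h + 8) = (h + 2)^2*(h + 3)*(h + 4)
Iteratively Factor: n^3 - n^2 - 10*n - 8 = (n + 1)*(n^2 - 2*n - 8) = (n - 4)*(n + 1)*(n + 2)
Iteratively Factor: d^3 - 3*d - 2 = (d - 2)*(d^2 + 2*d + 1) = (d - 2)*(d + 1)*(d + 1)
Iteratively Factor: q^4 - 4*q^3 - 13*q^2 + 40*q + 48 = (q + 1)*(q^3 - 5*q^2 - 8*q + 48) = (q - 4)*(q + 1)*(q^2 - q - 12) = (q - 4)*(q + 1)*(q + 3)*(q - 4)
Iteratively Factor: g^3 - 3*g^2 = (g - 3)*(g^2) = g*(g - 3)*(g)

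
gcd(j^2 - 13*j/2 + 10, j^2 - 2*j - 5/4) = j - 5/2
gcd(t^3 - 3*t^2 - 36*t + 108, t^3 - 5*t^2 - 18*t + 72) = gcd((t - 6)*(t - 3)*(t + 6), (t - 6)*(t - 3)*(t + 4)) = t^2 - 9*t + 18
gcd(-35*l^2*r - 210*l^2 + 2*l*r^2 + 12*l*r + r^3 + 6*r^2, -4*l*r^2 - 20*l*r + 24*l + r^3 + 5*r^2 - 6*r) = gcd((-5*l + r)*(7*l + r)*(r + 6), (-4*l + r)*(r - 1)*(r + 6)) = r + 6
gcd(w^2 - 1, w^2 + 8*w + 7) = w + 1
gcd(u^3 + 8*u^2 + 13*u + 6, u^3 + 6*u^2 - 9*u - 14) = u + 1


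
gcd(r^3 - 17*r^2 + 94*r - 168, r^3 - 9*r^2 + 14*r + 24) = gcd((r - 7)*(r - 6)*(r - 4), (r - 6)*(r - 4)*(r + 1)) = r^2 - 10*r + 24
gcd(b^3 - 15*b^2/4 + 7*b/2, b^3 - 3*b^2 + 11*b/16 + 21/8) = b^2 - 15*b/4 + 7/2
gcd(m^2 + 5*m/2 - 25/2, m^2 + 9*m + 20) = m + 5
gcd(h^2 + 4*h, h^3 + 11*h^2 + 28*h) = h^2 + 4*h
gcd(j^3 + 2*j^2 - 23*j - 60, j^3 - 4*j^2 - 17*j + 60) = j^2 - j - 20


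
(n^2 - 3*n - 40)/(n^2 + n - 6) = (n^2 - 3*n - 40)/(n^2 + n - 6)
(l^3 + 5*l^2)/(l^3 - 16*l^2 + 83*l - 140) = l^2*(l + 5)/(l^3 - 16*l^2 + 83*l - 140)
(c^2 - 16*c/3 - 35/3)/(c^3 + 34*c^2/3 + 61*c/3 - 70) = (3*c^2 - 16*c - 35)/(3*c^3 + 34*c^2 + 61*c - 210)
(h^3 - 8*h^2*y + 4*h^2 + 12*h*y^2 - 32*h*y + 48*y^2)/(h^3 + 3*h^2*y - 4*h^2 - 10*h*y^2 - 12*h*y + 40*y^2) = (h^2 - 6*h*y + 4*h - 24*y)/(h^2 + 5*h*y - 4*h - 20*y)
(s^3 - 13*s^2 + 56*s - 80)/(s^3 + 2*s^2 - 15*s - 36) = (s^2 - 9*s + 20)/(s^2 + 6*s + 9)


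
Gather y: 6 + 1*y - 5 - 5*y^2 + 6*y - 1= -5*y^2 + 7*y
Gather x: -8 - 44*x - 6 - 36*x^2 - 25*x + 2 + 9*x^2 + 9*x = -27*x^2 - 60*x - 12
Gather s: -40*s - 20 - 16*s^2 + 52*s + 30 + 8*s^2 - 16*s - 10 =-8*s^2 - 4*s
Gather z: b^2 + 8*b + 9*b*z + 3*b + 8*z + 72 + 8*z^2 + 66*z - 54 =b^2 + 11*b + 8*z^2 + z*(9*b + 74) + 18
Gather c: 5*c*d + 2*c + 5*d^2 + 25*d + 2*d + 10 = c*(5*d + 2) + 5*d^2 + 27*d + 10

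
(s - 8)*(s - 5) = s^2 - 13*s + 40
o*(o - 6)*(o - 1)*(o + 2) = o^4 - 5*o^3 - 8*o^2 + 12*o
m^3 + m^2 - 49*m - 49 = (m - 7)*(m + 1)*(m + 7)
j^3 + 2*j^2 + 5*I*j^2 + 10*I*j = j*(j + 2)*(j + 5*I)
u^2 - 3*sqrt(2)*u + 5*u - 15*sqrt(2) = (u + 5)*(u - 3*sqrt(2))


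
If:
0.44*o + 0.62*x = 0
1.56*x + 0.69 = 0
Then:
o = 0.62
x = -0.44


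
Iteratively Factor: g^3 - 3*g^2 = (g - 3)*(g^2) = g*(g - 3)*(g)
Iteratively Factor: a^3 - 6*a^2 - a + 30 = (a + 2)*(a^2 - 8*a + 15) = (a - 3)*(a + 2)*(a - 5)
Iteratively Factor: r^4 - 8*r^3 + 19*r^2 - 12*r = (r - 3)*(r^3 - 5*r^2 + 4*r) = (r - 4)*(r - 3)*(r^2 - r) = r*(r - 4)*(r - 3)*(r - 1)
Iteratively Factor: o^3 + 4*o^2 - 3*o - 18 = (o - 2)*(o^2 + 6*o + 9) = (o - 2)*(o + 3)*(o + 3)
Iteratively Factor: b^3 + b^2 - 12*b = (b)*(b^2 + b - 12) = b*(b + 4)*(b - 3)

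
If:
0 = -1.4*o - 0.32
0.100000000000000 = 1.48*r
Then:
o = -0.23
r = 0.07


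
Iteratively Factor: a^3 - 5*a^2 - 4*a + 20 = (a + 2)*(a^2 - 7*a + 10) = (a - 5)*(a + 2)*(a - 2)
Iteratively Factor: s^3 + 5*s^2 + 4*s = (s)*(s^2 + 5*s + 4) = s*(s + 1)*(s + 4)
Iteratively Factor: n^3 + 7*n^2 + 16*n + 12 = (n + 3)*(n^2 + 4*n + 4) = (n + 2)*(n + 3)*(n + 2)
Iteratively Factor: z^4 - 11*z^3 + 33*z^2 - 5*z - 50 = (z - 5)*(z^3 - 6*z^2 + 3*z + 10) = (z - 5)*(z - 2)*(z^2 - 4*z - 5) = (z - 5)*(z - 2)*(z + 1)*(z - 5)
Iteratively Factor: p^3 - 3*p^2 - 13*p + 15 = (p - 1)*(p^2 - 2*p - 15) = (p - 1)*(p + 3)*(p - 5)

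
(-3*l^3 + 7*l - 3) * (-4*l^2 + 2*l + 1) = 12*l^5 - 6*l^4 - 31*l^3 + 26*l^2 + l - 3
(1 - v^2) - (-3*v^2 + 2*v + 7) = 2*v^2 - 2*v - 6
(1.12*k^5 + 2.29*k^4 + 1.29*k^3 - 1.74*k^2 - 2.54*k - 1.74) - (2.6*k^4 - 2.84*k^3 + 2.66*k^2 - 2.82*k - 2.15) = 1.12*k^5 - 0.31*k^4 + 4.13*k^3 - 4.4*k^2 + 0.28*k + 0.41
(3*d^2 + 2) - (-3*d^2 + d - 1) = 6*d^2 - d + 3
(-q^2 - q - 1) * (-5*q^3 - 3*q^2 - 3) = 5*q^5 + 8*q^4 + 8*q^3 + 6*q^2 + 3*q + 3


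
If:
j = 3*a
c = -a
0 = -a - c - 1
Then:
No Solution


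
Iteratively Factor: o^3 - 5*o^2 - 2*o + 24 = (o + 2)*(o^2 - 7*o + 12) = (o - 4)*(o + 2)*(o - 3)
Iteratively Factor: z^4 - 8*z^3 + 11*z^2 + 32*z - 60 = (z - 5)*(z^3 - 3*z^2 - 4*z + 12) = (z - 5)*(z - 3)*(z^2 - 4) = (z - 5)*(z - 3)*(z - 2)*(z + 2)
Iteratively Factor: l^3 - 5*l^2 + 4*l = (l)*(l^2 - 5*l + 4) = l*(l - 4)*(l - 1)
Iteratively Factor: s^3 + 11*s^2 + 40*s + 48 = (s + 4)*(s^2 + 7*s + 12) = (s + 3)*(s + 4)*(s + 4)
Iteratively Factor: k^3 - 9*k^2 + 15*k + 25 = (k - 5)*(k^2 - 4*k - 5) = (k - 5)*(k + 1)*(k - 5)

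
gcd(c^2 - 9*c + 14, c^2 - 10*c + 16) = c - 2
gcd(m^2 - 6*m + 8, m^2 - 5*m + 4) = m - 4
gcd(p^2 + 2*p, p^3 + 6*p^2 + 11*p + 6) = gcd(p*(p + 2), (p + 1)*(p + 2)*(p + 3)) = p + 2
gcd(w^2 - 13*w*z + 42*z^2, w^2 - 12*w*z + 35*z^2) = -w + 7*z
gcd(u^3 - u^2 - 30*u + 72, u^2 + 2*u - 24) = u^2 + 2*u - 24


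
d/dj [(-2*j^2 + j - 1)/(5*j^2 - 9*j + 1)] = (13*j^2 + 6*j - 8)/(25*j^4 - 90*j^3 + 91*j^2 - 18*j + 1)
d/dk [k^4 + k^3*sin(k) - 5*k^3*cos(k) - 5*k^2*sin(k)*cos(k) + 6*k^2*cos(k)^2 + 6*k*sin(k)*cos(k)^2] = 5*k^3*sin(k) + k^3*cos(k) + 4*k^3 + 3*k^2*sin(k) - 6*k^2*sin(2*k) - 15*k^2*cos(k) - 5*k^2*cos(2*k) - 5*k*sin(2*k) + 3*k*cos(k)/2 + 6*k*cos(2*k) + 9*k*cos(3*k)/2 + 6*k + 3*sin(k)/2 + 3*sin(3*k)/2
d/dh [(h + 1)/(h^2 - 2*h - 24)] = (h^2 - 2*h - 2*(h - 1)*(h + 1) - 24)/(-h^2 + 2*h + 24)^2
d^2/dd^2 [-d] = 0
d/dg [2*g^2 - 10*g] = 4*g - 10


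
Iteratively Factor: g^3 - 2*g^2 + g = (g)*(g^2 - 2*g + 1) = g*(g - 1)*(g - 1)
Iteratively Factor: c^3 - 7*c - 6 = (c + 1)*(c^2 - c - 6) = (c + 1)*(c + 2)*(c - 3)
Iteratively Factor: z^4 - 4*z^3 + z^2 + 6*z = (z)*(z^3 - 4*z^2 + z + 6) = z*(z - 3)*(z^2 - z - 2) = z*(z - 3)*(z - 2)*(z + 1)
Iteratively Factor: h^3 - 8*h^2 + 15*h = (h)*(h^2 - 8*h + 15) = h*(h - 3)*(h - 5)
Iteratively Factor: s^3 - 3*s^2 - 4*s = (s - 4)*(s^2 + s) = (s - 4)*(s + 1)*(s)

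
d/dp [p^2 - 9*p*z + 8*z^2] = 2*p - 9*z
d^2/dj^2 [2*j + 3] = 0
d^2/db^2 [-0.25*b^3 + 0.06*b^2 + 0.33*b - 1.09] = 0.12 - 1.5*b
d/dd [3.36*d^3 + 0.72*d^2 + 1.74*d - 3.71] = 10.08*d^2 + 1.44*d + 1.74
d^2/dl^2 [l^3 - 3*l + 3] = 6*l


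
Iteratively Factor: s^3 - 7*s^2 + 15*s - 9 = (s - 3)*(s^2 - 4*s + 3) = (s - 3)*(s - 1)*(s - 3)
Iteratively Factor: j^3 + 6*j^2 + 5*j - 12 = (j + 4)*(j^2 + 2*j - 3) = (j + 3)*(j + 4)*(j - 1)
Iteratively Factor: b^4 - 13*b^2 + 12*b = (b)*(b^3 - 13*b + 12) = b*(b + 4)*(b^2 - 4*b + 3) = b*(b - 1)*(b + 4)*(b - 3)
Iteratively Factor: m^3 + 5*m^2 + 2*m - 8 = (m - 1)*(m^2 + 6*m + 8) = (m - 1)*(m + 2)*(m + 4)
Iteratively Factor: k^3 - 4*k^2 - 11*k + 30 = (k - 5)*(k^2 + k - 6) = (k - 5)*(k + 3)*(k - 2)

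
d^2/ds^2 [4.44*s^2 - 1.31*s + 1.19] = 8.88000000000000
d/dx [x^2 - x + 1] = 2*x - 1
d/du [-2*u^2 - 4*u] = -4*u - 4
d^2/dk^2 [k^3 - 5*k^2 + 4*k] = 6*k - 10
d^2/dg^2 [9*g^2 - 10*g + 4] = 18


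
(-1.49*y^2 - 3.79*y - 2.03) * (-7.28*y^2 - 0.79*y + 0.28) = 10.8472*y^4 + 28.7683*y^3 + 17.3553*y^2 + 0.5425*y - 0.5684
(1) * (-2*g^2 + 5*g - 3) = -2*g^2 + 5*g - 3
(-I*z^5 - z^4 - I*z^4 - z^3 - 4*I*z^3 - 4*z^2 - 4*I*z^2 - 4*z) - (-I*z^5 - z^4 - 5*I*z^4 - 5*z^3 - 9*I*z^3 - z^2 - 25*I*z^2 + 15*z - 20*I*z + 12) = 4*I*z^4 + 4*z^3 + 5*I*z^3 - 3*z^2 + 21*I*z^2 - 19*z + 20*I*z - 12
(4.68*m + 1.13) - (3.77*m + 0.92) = 0.91*m + 0.21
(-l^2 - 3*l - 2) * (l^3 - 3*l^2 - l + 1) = -l^5 + 8*l^3 + 8*l^2 - l - 2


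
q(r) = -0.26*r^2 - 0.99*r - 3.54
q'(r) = -0.52*r - 0.99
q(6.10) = -19.25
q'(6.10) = -4.16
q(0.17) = -3.72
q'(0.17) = -1.08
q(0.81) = -4.51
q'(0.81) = -1.41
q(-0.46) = -3.14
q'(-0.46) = -0.75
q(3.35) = -9.77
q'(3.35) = -2.73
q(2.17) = -6.91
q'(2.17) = -2.12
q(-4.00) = -3.74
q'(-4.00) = 1.09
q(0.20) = -3.75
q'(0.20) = -1.09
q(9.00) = -33.51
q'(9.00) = -5.67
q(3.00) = -8.85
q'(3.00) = -2.55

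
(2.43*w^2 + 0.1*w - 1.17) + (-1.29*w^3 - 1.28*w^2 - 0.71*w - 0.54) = -1.29*w^3 + 1.15*w^2 - 0.61*w - 1.71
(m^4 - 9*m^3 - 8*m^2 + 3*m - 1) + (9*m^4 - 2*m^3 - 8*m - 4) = 10*m^4 - 11*m^3 - 8*m^2 - 5*m - 5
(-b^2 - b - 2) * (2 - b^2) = b^4 + b^3 - 2*b - 4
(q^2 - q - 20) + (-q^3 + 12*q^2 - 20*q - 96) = -q^3 + 13*q^2 - 21*q - 116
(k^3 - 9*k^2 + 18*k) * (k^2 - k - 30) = k^5 - 10*k^4 - 3*k^3 + 252*k^2 - 540*k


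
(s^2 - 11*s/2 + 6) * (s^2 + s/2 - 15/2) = s^4 - 5*s^3 - 17*s^2/4 + 177*s/4 - 45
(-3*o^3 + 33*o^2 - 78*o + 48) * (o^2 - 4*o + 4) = -3*o^5 + 45*o^4 - 222*o^3 + 492*o^2 - 504*o + 192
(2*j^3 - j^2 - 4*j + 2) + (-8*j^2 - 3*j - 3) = 2*j^3 - 9*j^2 - 7*j - 1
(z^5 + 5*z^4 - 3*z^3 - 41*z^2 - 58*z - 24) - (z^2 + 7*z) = z^5 + 5*z^4 - 3*z^3 - 42*z^2 - 65*z - 24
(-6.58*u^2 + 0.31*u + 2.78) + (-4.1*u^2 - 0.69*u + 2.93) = -10.68*u^2 - 0.38*u + 5.71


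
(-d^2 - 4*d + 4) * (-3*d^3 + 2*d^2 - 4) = 3*d^5 + 10*d^4 - 20*d^3 + 12*d^2 + 16*d - 16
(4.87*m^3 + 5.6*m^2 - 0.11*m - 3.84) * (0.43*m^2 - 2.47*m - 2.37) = 2.0941*m^5 - 9.6209*m^4 - 25.4212*m^3 - 14.6515*m^2 + 9.7455*m + 9.1008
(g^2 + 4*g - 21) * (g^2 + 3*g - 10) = g^4 + 7*g^3 - 19*g^2 - 103*g + 210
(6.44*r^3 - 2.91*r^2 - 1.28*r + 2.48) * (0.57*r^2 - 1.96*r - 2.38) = 3.6708*r^5 - 14.2811*r^4 - 10.3532*r^3 + 10.8482*r^2 - 1.8144*r - 5.9024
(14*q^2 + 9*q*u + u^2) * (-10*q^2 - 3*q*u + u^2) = -140*q^4 - 132*q^3*u - 23*q^2*u^2 + 6*q*u^3 + u^4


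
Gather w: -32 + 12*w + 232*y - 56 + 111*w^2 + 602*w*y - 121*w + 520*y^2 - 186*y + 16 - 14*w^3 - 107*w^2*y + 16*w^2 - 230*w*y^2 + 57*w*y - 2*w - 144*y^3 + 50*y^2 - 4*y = -14*w^3 + w^2*(127 - 107*y) + w*(-230*y^2 + 659*y - 111) - 144*y^3 + 570*y^2 + 42*y - 72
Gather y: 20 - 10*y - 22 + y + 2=-9*y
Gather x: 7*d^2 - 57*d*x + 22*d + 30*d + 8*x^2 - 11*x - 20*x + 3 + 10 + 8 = 7*d^2 + 52*d + 8*x^2 + x*(-57*d - 31) + 21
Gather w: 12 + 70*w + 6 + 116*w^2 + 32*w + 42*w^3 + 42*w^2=42*w^3 + 158*w^2 + 102*w + 18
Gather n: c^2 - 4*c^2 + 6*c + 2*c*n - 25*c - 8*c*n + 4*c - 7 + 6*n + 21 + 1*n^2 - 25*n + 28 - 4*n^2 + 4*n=-3*c^2 - 15*c - 3*n^2 + n*(-6*c - 15) + 42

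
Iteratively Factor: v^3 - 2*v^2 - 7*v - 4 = (v + 1)*(v^2 - 3*v - 4) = (v + 1)^2*(v - 4)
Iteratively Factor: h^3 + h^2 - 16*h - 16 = (h + 4)*(h^2 - 3*h - 4) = (h + 1)*(h + 4)*(h - 4)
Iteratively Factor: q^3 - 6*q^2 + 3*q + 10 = (q - 2)*(q^2 - 4*q - 5) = (q - 2)*(q + 1)*(q - 5)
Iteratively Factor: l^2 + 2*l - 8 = (l - 2)*(l + 4)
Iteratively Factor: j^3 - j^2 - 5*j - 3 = (j + 1)*(j^2 - 2*j - 3) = (j + 1)^2*(j - 3)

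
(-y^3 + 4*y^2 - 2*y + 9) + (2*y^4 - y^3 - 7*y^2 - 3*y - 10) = 2*y^4 - 2*y^3 - 3*y^2 - 5*y - 1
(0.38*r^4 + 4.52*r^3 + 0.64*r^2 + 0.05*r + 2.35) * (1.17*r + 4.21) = 0.4446*r^5 + 6.8882*r^4 + 19.778*r^3 + 2.7529*r^2 + 2.96*r + 9.8935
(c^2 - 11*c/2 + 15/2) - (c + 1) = c^2 - 13*c/2 + 13/2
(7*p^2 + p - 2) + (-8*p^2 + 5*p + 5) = -p^2 + 6*p + 3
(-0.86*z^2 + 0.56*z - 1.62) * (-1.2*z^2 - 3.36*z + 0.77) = 1.032*z^4 + 2.2176*z^3 - 0.5998*z^2 + 5.8744*z - 1.2474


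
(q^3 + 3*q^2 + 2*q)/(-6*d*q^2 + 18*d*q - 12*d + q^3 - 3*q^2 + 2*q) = q*(q^2 + 3*q + 2)/(-6*d*q^2 + 18*d*q - 12*d + q^3 - 3*q^2 + 2*q)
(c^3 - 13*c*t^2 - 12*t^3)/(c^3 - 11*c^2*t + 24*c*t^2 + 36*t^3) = (c^2 - c*t - 12*t^2)/(c^2 - 12*c*t + 36*t^2)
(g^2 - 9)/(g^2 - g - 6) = (g + 3)/(g + 2)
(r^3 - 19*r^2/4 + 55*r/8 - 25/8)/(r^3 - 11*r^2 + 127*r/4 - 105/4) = (4*r^2 - 9*r + 5)/(2*(2*r^2 - 17*r + 21))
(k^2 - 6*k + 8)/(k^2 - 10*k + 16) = (k - 4)/(k - 8)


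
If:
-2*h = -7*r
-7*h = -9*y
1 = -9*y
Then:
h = -1/7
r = -2/49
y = -1/9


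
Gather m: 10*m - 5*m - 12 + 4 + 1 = 5*m - 7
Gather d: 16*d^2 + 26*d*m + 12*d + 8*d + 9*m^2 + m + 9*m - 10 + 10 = 16*d^2 + d*(26*m + 20) + 9*m^2 + 10*m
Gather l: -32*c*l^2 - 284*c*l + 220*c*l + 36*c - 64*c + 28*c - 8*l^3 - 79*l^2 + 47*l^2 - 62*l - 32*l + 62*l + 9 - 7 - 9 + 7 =-8*l^3 + l^2*(-32*c - 32) + l*(-64*c - 32)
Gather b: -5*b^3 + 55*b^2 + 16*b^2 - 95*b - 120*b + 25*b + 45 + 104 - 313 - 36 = -5*b^3 + 71*b^2 - 190*b - 200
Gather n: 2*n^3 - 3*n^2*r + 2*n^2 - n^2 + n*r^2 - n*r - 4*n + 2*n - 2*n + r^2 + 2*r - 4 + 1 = 2*n^3 + n^2*(1 - 3*r) + n*(r^2 - r - 4) + r^2 + 2*r - 3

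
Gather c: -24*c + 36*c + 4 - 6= 12*c - 2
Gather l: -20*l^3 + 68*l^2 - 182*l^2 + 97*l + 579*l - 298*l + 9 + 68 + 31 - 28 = -20*l^3 - 114*l^2 + 378*l + 80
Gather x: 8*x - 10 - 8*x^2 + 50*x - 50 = -8*x^2 + 58*x - 60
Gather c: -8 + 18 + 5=15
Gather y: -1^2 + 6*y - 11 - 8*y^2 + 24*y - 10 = -8*y^2 + 30*y - 22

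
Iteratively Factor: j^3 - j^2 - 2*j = (j)*(j^2 - j - 2) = j*(j - 2)*(j + 1)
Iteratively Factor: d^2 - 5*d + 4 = (d - 1)*(d - 4)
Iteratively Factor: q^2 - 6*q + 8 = (q - 2)*(q - 4)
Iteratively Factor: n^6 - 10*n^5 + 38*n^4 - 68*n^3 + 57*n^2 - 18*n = (n - 1)*(n^5 - 9*n^4 + 29*n^3 - 39*n^2 + 18*n) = (n - 2)*(n - 1)*(n^4 - 7*n^3 + 15*n^2 - 9*n) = (n - 3)*(n - 2)*(n - 1)*(n^3 - 4*n^2 + 3*n) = (n - 3)^2*(n - 2)*(n - 1)*(n^2 - n) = (n - 3)^2*(n - 2)*(n - 1)^2*(n)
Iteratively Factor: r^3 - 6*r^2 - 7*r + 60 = (r - 4)*(r^2 - 2*r - 15) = (r - 4)*(r + 3)*(r - 5)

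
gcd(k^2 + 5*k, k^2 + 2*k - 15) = k + 5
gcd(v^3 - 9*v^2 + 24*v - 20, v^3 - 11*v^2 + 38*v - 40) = v^2 - 7*v + 10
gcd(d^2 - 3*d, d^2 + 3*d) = d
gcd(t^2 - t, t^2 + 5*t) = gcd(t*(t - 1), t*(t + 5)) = t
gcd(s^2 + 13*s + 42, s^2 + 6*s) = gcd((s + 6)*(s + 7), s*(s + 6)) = s + 6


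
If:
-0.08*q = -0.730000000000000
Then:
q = 9.12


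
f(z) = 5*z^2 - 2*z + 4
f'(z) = 10*z - 2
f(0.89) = 6.18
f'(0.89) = 6.90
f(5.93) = 167.96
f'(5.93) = 57.30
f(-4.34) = 106.86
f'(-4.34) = -45.40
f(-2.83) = 49.70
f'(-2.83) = -30.30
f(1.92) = 18.59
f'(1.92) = 17.20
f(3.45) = 56.61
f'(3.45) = 32.50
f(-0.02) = 4.04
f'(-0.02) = -2.20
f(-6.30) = 215.05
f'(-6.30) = -65.00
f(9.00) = 391.00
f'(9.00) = 88.00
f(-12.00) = 748.00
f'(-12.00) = -122.00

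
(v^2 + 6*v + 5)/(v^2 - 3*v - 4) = (v + 5)/(v - 4)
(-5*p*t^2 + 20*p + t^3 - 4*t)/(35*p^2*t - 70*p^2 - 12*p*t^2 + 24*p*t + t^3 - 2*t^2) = (-t - 2)/(7*p - t)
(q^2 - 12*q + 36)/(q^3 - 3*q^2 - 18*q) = (q - 6)/(q*(q + 3))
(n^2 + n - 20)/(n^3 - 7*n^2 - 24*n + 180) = (n - 4)/(n^2 - 12*n + 36)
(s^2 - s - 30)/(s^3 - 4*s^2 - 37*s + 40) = (s - 6)/(s^2 - 9*s + 8)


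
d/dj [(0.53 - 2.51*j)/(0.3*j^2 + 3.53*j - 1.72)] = (0.753*j^2 - 0.318*j + 2.4463)/(0.09*j^4 + 2.118*j^3 + 11.4289*j^2 - 12.1432*j + 2.9584)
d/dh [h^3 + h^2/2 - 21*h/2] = 3*h^2 + h - 21/2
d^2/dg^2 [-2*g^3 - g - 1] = -12*g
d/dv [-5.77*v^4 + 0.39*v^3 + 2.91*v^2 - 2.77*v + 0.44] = -23.08*v^3 + 1.17*v^2 + 5.82*v - 2.77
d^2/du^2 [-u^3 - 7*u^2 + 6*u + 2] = -6*u - 14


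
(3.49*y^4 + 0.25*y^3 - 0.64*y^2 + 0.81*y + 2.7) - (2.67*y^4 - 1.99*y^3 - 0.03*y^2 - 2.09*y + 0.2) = 0.82*y^4 + 2.24*y^3 - 0.61*y^2 + 2.9*y + 2.5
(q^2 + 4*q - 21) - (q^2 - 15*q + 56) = 19*q - 77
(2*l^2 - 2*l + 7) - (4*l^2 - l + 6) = -2*l^2 - l + 1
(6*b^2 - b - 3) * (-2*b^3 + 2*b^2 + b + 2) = -12*b^5 + 14*b^4 + 10*b^3 + 5*b^2 - 5*b - 6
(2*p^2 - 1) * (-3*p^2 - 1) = -6*p^4 + p^2 + 1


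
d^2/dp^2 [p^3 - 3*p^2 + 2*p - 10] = 6*p - 6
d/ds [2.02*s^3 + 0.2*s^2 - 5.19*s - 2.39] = 6.06*s^2 + 0.4*s - 5.19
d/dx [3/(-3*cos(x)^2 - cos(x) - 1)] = -3*(6*cos(x) + 1)*sin(x)/(3*cos(x)^2 + cos(x) + 1)^2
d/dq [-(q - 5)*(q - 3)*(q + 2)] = -3*q^2 + 12*q + 1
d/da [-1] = 0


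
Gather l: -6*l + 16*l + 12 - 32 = 10*l - 20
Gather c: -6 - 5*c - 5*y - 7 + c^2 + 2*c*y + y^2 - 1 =c^2 + c*(2*y - 5) + y^2 - 5*y - 14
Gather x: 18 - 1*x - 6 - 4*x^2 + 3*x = -4*x^2 + 2*x + 12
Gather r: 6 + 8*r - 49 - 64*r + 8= -56*r - 35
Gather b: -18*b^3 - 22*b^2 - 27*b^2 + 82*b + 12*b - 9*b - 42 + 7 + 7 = -18*b^3 - 49*b^2 + 85*b - 28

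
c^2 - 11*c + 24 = (c - 8)*(c - 3)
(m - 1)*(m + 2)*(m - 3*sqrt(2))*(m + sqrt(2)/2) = m^4 - 5*sqrt(2)*m^3/2 + m^3 - 5*m^2 - 5*sqrt(2)*m^2/2 - 3*m + 5*sqrt(2)*m + 6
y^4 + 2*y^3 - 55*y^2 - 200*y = y*(y - 8)*(y + 5)^2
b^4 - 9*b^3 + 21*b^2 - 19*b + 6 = (b - 6)*(b - 1)^3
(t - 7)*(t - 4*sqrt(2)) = t^2 - 7*t - 4*sqrt(2)*t + 28*sqrt(2)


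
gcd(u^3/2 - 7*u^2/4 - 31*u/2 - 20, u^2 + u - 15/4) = u + 5/2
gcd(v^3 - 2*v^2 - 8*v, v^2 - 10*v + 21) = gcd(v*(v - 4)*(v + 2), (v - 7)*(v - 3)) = 1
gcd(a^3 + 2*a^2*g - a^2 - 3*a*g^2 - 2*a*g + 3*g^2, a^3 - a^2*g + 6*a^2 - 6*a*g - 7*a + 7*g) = a^2 - a*g - a + g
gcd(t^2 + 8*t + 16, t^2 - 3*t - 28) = t + 4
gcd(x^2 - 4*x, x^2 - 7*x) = x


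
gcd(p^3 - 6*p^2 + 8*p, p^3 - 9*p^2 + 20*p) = p^2 - 4*p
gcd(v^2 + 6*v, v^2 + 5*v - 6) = v + 6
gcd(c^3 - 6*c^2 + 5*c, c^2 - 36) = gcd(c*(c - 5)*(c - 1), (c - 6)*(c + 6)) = 1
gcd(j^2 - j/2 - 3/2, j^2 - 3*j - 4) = j + 1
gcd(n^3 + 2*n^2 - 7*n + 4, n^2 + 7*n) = 1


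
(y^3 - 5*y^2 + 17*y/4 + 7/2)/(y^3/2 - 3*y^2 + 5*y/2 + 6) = (4*y^3 - 20*y^2 + 17*y + 14)/(2*(y^3 - 6*y^2 + 5*y + 12))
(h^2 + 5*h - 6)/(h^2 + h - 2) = (h + 6)/(h + 2)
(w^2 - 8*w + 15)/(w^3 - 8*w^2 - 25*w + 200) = (w - 3)/(w^2 - 3*w - 40)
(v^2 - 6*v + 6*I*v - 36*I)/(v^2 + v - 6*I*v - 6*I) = (v^2 + 6*v*(-1 + I) - 36*I)/(v^2 + v*(1 - 6*I) - 6*I)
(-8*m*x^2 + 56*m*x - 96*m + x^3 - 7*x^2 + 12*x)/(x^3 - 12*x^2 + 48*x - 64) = (-8*m*x + 24*m + x^2 - 3*x)/(x^2 - 8*x + 16)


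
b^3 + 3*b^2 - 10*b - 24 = (b - 3)*(b + 2)*(b + 4)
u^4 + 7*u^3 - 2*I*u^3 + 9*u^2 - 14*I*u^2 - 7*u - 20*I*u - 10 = (u + 2)*(u + 5)*(u - I)^2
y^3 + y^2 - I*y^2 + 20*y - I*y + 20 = (y + 1)*(y - 5*I)*(y + 4*I)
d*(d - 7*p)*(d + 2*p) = d^3 - 5*d^2*p - 14*d*p^2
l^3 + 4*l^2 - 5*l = l*(l - 1)*(l + 5)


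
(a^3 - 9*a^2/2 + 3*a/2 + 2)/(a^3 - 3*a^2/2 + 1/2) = (a - 4)/(a - 1)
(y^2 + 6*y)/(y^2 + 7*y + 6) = y/(y + 1)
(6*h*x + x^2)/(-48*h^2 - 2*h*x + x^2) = x/(-8*h + x)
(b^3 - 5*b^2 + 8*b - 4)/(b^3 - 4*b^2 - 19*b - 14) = (-b^3 + 5*b^2 - 8*b + 4)/(-b^3 + 4*b^2 + 19*b + 14)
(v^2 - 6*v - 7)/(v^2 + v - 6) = (v^2 - 6*v - 7)/(v^2 + v - 6)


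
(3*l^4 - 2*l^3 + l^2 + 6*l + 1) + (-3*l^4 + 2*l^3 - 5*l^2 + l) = -4*l^2 + 7*l + 1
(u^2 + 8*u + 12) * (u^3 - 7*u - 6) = u^5 + 8*u^4 + 5*u^3 - 62*u^2 - 132*u - 72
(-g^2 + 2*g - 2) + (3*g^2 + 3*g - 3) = 2*g^2 + 5*g - 5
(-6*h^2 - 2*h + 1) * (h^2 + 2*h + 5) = -6*h^4 - 14*h^3 - 33*h^2 - 8*h + 5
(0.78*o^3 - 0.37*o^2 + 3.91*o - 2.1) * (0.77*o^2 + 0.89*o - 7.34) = 0.6006*o^5 + 0.4093*o^4 - 3.0438*o^3 + 4.5787*o^2 - 30.5684*o + 15.414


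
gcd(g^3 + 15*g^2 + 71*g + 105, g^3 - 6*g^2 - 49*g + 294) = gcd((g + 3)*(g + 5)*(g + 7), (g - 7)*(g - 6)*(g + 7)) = g + 7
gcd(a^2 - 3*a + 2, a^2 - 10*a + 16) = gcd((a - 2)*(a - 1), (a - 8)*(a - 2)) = a - 2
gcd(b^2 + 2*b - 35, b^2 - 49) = b + 7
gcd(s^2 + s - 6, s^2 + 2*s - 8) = s - 2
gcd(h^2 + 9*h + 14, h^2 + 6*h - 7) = h + 7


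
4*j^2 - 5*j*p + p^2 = (-4*j + p)*(-j + p)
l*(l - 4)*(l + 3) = l^3 - l^2 - 12*l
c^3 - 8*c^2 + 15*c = c*(c - 5)*(c - 3)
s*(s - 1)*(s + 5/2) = s^3 + 3*s^2/2 - 5*s/2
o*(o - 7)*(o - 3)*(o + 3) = o^4 - 7*o^3 - 9*o^2 + 63*o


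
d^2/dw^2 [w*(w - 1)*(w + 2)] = 6*w + 2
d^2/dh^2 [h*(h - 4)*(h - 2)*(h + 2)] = 12*h^2 - 24*h - 8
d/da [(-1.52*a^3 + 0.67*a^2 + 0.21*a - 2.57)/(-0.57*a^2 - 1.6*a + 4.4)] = (0.8664*a^4 + 4.864*a^3 - 21.0163*a^2 + 2.9662*a - 3.188)/(0.3249*a^4 + 1.824*a^3 - 2.456*a^2 - 14.08*a + 19.36)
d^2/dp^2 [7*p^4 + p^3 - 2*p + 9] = 6*p*(14*p + 1)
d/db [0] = 0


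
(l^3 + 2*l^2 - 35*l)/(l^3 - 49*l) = (l - 5)/(l - 7)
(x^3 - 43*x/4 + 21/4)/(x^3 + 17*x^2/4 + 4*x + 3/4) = (4*x^3 - 43*x + 21)/(4*x^3 + 17*x^2 + 16*x + 3)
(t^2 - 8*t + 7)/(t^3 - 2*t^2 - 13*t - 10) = (-t^2 + 8*t - 7)/(-t^3 + 2*t^2 + 13*t + 10)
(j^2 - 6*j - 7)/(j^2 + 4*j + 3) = (j - 7)/(j + 3)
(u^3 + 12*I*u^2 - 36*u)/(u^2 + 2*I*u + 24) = u*(u + 6*I)/(u - 4*I)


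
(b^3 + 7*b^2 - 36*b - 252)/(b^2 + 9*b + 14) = (b^2 - 36)/(b + 2)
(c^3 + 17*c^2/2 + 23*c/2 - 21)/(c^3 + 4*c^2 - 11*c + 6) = (c + 7/2)/(c - 1)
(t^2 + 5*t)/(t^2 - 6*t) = (t + 5)/(t - 6)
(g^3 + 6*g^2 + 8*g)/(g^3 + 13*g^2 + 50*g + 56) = g/(g + 7)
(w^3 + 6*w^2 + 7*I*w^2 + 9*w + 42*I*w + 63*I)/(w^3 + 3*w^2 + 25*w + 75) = (w^2 + w*(3 + 7*I) + 21*I)/(w^2 + 25)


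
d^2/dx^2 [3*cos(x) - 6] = -3*cos(x)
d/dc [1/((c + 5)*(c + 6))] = (-2*c - 11)/(c^4 + 22*c^3 + 181*c^2 + 660*c + 900)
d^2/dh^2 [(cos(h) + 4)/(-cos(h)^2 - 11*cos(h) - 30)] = (9*(1 - cos(2*h))^2*cos(h)/4 + 5*(1 - cos(2*h))^2/4 - 542*cos(h) - 170*cos(2*h) - 21*cos(3*h)/2 - cos(5*h)/2 - 243)/((cos(h) + 5)^3*(cos(h) + 6)^3)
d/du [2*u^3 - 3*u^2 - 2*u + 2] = 6*u^2 - 6*u - 2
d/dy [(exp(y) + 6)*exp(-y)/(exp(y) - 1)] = (-exp(2*y) - 12*exp(y) + 6)*exp(-y)/(exp(2*y) - 2*exp(y) + 1)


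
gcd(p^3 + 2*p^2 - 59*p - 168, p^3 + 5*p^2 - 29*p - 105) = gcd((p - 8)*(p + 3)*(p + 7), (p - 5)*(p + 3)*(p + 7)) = p^2 + 10*p + 21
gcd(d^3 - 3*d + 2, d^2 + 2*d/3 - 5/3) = d - 1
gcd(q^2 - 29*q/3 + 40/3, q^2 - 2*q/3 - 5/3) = q - 5/3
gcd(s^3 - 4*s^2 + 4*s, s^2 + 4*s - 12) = s - 2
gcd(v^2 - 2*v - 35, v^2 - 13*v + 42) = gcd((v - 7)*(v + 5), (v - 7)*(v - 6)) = v - 7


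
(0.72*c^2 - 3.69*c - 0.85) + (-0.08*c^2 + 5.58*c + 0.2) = 0.64*c^2 + 1.89*c - 0.65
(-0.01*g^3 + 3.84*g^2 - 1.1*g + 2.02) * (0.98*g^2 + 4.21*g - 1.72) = -0.0098*g^5 + 3.7211*g^4 + 15.1056*g^3 - 9.2562*g^2 + 10.3962*g - 3.4744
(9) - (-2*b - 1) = 2*b + 10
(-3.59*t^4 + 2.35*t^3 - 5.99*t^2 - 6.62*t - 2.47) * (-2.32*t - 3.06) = 8.3288*t^5 + 5.5334*t^4 + 6.7058*t^3 + 33.6878*t^2 + 25.9876*t + 7.5582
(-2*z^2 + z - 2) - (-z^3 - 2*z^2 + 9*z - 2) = z^3 - 8*z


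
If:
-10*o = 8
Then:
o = -4/5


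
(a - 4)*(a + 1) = a^2 - 3*a - 4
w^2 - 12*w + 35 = (w - 7)*(w - 5)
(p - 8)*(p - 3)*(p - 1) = p^3 - 12*p^2 + 35*p - 24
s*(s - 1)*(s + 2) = s^3 + s^2 - 2*s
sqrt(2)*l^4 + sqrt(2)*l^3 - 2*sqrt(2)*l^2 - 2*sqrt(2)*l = l*(l - sqrt(2))*(l + sqrt(2))*(sqrt(2)*l + sqrt(2))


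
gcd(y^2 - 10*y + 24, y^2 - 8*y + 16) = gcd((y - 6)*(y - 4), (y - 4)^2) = y - 4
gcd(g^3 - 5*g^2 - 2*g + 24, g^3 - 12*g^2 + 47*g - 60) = g^2 - 7*g + 12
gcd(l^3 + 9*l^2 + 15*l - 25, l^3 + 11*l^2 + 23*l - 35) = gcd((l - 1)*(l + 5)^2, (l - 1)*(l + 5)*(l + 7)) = l^2 + 4*l - 5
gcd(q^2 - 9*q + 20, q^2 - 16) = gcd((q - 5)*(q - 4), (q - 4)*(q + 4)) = q - 4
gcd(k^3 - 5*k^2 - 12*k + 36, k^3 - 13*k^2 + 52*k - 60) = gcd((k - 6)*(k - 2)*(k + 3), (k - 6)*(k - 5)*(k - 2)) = k^2 - 8*k + 12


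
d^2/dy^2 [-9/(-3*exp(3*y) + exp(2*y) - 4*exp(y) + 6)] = 9*((-27*exp(2*y) + 4*exp(y) - 4)*(3*exp(3*y) - exp(2*y) + 4*exp(y) - 6) + 2*(9*exp(2*y) - 2*exp(y) + 4)^2*exp(y))*exp(y)/(3*exp(3*y) - exp(2*y) + 4*exp(y) - 6)^3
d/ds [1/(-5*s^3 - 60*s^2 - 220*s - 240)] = (3*s^2 + 24*s + 44)/(5*(s^3 + 12*s^2 + 44*s + 48)^2)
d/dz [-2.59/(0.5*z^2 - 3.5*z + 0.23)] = (2.59*z - 9.065)/(0.5*z^2 - 3.5*z + 0.23)^2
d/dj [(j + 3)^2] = 2*j + 6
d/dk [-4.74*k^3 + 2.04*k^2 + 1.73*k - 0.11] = -14.22*k^2 + 4.08*k + 1.73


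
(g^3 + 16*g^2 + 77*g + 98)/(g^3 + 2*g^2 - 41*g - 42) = (g^2 + 9*g + 14)/(g^2 - 5*g - 6)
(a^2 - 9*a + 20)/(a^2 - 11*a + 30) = (a - 4)/(a - 6)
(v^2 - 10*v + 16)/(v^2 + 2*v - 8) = (v - 8)/(v + 4)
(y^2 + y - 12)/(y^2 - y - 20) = (y - 3)/(y - 5)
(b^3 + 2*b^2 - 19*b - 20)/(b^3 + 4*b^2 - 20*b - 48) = (b^2 + 6*b + 5)/(b^2 + 8*b + 12)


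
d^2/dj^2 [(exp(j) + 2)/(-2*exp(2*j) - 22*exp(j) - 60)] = (-exp(4*j) + 3*exp(3*j) + 114*exp(2*j) + 328*exp(j) - 240)*exp(j)/(2*(exp(6*j) + 33*exp(5*j) + 453*exp(4*j) + 3311*exp(3*j) + 13590*exp(2*j) + 29700*exp(j) + 27000))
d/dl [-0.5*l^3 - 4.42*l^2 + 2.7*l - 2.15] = -1.5*l^2 - 8.84*l + 2.7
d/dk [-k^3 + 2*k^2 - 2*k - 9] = -3*k^2 + 4*k - 2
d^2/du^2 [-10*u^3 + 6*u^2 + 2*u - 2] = 12 - 60*u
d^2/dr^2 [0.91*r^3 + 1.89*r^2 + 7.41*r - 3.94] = 5.46*r + 3.78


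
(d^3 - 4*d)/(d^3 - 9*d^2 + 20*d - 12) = d*(d + 2)/(d^2 - 7*d + 6)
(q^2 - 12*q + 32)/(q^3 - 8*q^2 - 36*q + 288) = (q - 4)/(q^2 - 36)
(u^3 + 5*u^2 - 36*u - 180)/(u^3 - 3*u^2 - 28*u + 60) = (u + 6)/(u - 2)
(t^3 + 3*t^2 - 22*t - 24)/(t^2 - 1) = (t^2 + 2*t - 24)/(t - 1)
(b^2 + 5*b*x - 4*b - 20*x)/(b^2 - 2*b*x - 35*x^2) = (4 - b)/(-b + 7*x)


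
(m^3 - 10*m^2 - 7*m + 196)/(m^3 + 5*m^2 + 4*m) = (m^2 - 14*m + 49)/(m*(m + 1))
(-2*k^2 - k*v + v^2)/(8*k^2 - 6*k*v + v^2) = (k + v)/(-4*k + v)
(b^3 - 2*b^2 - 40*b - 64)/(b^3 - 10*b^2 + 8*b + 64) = (b + 4)/(b - 4)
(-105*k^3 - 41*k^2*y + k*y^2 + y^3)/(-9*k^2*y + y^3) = (-35*k^2 - 2*k*y + y^2)/(y*(-3*k + y))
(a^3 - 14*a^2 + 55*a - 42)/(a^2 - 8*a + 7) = a - 6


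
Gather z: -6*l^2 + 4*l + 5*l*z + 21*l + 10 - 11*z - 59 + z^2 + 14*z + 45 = -6*l^2 + 25*l + z^2 + z*(5*l + 3) - 4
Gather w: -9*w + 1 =1 - 9*w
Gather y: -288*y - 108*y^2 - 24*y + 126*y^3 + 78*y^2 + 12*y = 126*y^3 - 30*y^2 - 300*y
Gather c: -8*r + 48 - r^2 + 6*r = -r^2 - 2*r + 48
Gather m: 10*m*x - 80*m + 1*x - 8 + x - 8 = m*(10*x - 80) + 2*x - 16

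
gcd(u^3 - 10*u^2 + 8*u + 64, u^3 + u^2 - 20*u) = u - 4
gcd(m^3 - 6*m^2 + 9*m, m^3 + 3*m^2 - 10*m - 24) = m - 3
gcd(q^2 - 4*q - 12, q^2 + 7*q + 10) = q + 2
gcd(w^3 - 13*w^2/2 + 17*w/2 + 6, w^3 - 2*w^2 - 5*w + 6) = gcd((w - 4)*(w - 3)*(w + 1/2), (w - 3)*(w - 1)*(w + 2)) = w - 3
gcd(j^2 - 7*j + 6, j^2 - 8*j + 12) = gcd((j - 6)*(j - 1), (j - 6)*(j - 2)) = j - 6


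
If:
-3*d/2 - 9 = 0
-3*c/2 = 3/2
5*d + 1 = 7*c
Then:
No Solution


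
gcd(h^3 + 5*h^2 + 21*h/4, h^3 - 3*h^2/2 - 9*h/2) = h^2 + 3*h/2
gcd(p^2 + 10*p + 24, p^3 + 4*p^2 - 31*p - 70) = 1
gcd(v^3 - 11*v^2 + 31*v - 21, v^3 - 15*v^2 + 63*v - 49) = v^2 - 8*v + 7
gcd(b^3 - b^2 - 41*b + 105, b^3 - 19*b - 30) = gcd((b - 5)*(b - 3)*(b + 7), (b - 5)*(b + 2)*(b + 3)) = b - 5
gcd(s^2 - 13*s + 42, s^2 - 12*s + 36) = s - 6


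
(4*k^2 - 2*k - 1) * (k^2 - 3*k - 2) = 4*k^4 - 14*k^3 - 3*k^2 + 7*k + 2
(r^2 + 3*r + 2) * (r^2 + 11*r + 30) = r^4 + 14*r^3 + 65*r^2 + 112*r + 60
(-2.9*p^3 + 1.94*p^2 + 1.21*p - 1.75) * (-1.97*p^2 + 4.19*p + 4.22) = 5.713*p^5 - 15.9728*p^4 - 6.4931*p^3 + 16.7042*p^2 - 2.2263*p - 7.385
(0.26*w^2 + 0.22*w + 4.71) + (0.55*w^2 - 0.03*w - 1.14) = 0.81*w^2 + 0.19*w + 3.57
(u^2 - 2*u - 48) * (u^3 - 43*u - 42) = u^5 - 2*u^4 - 91*u^3 + 44*u^2 + 2148*u + 2016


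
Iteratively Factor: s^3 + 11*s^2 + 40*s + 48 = (s + 4)*(s^2 + 7*s + 12) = (s + 4)^2*(s + 3)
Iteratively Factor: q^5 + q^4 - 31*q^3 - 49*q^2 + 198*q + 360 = (q + 2)*(q^4 - q^3 - 29*q^2 + 9*q + 180) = (q + 2)*(q + 4)*(q^3 - 5*q^2 - 9*q + 45) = (q - 5)*(q + 2)*(q + 4)*(q^2 - 9) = (q - 5)*(q + 2)*(q + 3)*(q + 4)*(q - 3)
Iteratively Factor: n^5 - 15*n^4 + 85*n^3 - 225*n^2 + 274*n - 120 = (n - 4)*(n^4 - 11*n^3 + 41*n^2 - 61*n + 30) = (n - 4)*(n - 2)*(n^3 - 9*n^2 + 23*n - 15) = (n - 4)*(n - 3)*(n - 2)*(n^2 - 6*n + 5) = (n - 4)*(n - 3)*(n - 2)*(n - 1)*(n - 5)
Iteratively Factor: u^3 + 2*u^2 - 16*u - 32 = (u + 2)*(u^2 - 16) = (u - 4)*(u + 2)*(u + 4)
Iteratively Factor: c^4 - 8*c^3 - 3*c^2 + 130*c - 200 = (c - 5)*(c^3 - 3*c^2 - 18*c + 40) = (c - 5)*(c + 4)*(c^2 - 7*c + 10) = (c - 5)^2*(c + 4)*(c - 2)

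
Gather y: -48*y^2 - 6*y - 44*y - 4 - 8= -48*y^2 - 50*y - 12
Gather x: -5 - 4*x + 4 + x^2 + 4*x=x^2 - 1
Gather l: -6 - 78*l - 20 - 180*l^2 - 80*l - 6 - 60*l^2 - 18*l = -240*l^2 - 176*l - 32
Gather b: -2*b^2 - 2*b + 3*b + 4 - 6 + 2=-2*b^2 + b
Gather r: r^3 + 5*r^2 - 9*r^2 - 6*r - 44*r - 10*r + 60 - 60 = r^3 - 4*r^2 - 60*r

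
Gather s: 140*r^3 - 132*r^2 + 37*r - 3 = 140*r^3 - 132*r^2 + 37*r - 3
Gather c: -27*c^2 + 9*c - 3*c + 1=-27*c^2 + 6*c + 1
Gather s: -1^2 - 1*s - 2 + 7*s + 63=6*s + 60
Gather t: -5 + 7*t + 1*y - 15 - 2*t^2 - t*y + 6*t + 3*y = -2*t^2 + t*(13 - y) + 4*y - 20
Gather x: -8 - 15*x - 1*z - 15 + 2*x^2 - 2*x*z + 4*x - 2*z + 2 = 2*x^2 + x*(-2*z - 11) - 3*z - 21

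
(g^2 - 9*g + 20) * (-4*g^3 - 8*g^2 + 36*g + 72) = -4*g^5 + 28*g^4 + 28*g^3 - 412*g^2 + 72*g + 1440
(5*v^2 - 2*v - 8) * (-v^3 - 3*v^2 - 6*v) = -5*v^5 - 13*v^4 - 16*v^3 + 36*v^2 + 48*v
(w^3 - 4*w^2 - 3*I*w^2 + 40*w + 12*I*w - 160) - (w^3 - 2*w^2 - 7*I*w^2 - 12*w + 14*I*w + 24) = -2*w^2 + 4*I*w^2 + 52*w - 2*I*w - 184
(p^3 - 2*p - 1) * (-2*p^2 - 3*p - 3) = -2*p^5 - 3*p^4 + p^3 + 8*p^2 + 9*p + 3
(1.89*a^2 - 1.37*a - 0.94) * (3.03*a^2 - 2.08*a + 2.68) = 5.7267*a^4 - 8.0823*a^3 + 5.0666*a^2 - 1.7164*a - 2.5192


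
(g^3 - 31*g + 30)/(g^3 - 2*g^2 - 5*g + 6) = (g^2 + g - 30)/(g^2 - g - 6)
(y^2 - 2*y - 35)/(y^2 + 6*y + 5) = (y - 7)/(y + 1)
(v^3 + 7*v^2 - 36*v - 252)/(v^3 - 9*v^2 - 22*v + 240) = (v^2 + 13*v + 42)/(v^2 - 3*v - 40)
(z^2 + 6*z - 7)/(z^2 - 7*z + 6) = (z + 7)/(z - 6)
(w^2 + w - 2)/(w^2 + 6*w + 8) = (w - 1)/(w + 4)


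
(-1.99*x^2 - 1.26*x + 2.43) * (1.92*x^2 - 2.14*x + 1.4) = -3.8208*x^4 + 1.8394*x^3 + 4.576*x^2 - 6.9642*x + 3.402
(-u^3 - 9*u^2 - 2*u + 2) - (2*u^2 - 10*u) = -u^3 - 11*u^2 + 8*u + 2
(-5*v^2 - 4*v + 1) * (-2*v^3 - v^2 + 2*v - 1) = 10*v^5 + 13*v^4 - 8*v^3 - 4*v^2 + 6*v - 1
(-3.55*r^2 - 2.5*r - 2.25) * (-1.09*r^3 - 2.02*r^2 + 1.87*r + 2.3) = 3.8695*r^5 + 9.896*r^4 + 0.864*r^3 - 8.295*r^2 - 9.9575*r - 5.175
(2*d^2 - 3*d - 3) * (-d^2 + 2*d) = -2*d^4 + 7*d^3 - 3*d^2 - 6*d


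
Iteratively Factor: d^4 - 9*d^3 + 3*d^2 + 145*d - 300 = (d - 5)*(d^3 - 4*d^2 - 17*d + 60) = (d - 5)*(d + 4)*(d^2 - 8*d + 15) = (d - 5)*(d - 3)*(d + 4)*(d - 5)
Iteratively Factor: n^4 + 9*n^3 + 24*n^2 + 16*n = (n + 4)*(n^3 + 5*n^2 + 4*n) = n*(n + 4)*(n^2 + 5*n + 4) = n*(n + 1)*(n + 4)*(n + 4)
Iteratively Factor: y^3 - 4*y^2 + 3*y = (y - 1)*(y^2 - 3*y) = y*(y - 1)*(y - 3)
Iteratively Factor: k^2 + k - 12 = (k + 4)*(k - 3)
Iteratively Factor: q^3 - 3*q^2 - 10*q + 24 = (q - 4)*(q^2 + q - 6) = (q - 4)*(q + 3)*(q - 2)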